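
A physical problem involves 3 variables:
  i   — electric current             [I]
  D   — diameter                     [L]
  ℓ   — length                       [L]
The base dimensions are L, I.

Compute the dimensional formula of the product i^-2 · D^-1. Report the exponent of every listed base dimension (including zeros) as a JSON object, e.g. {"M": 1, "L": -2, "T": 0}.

Dimensional matrix (L×I by i×D×ℓ):
  L: [ 0  1  1]
  I: [ 1  0  0]
  [L]: (-2)·0+(-1)·1 = -1
  [I]: (-2)·1+(-1)·0 = -2
⇒ L^-1 I^-2

{"L": -1, "I": -2}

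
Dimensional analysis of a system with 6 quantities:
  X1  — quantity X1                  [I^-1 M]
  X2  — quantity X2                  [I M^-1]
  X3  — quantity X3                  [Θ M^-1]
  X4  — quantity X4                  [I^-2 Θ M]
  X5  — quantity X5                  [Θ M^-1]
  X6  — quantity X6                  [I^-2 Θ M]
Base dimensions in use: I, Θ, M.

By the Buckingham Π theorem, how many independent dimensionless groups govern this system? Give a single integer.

Write exponents as rows I,Θ,M / cols X1,X2,X3,X4,X5,X6:
  I: [-1  1  0 -2  0 -2]
  Θ: [ 0  0  1  1  1  1]
  M: [ 1 -1 -1  1 -1  1]
Echelon form has 2 nonzero rows (pivots: X1,X3)
n=6, r=2 ⇒ 4 dimensionless groups

4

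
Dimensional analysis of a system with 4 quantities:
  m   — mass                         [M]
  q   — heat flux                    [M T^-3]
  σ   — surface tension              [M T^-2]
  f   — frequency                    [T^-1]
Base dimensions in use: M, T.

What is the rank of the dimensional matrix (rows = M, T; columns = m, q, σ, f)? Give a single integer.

2

Write exponents as rows M,T / cols m,q,σ,f:
  M: [ 1  1  1  0]
  T: [ 0 -3 -2 -1]
Echelon form has 2 nonzero rows (pivots: m,q)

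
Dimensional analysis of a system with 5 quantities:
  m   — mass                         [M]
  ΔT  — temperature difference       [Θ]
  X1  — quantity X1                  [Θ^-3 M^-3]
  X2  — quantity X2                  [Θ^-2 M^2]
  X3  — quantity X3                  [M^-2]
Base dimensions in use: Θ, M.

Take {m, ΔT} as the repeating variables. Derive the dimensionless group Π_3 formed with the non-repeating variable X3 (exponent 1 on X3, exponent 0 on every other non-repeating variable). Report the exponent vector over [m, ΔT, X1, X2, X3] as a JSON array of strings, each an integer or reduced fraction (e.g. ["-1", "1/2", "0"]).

Exponent matrix [Θ,M] × [m,ΔT,X1,X2,X3]:
  Θ: [ 0  1 -3 -2  0]
  M: [ 1  0 -3  2 -2]
Echelon form has 2 nonzero rows (pivots: m,ΔT)
Pivot set = {m,ΔT}, free = {X1,X2,X3}
RREF:
  r0: [   1    0   -3    2   -2]
  r1: [   0    1   -3   -2    0]
Fix exponent of X3 at 1, X1 at 0, X2 at 0; solve each RREF row for its pivot's exponent:
  r0: exp(m) + (-2)·1 = 0 ⇒ exp(m) = 2
  r1: exp(ΔT) + (0)·1 = 0 ⇒ exp(ΔT) = 0
Π_3 = m^2 · X3

["2", "0", "0", "0", "1"]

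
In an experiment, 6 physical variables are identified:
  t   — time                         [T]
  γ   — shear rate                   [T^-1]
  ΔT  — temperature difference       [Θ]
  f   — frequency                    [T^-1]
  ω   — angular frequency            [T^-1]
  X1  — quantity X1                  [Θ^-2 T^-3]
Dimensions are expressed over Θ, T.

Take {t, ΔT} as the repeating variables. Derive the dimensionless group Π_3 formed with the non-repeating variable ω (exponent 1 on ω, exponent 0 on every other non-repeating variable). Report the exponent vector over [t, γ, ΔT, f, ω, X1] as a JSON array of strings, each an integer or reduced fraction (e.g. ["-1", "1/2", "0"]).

["1", "0", "0", "0", "1", "0"]

Exponent matrix [Θ,T] × [t,γ,ΔT,f,ω,X1]:
  Θ: [ 0  0  1  0  0 -2]
  T: [ 1 -1  0 -1 -1 -3]
Row reduction gives pivot columns t,ΔT; rank = 2
Repeat: t,ΔT; free: γ,f,ω,X1
RREF:
  r0: [   1   -1    0   -1   -1   -3]
  r1: [   0    0    1    0    0   -2]
Fix exponent of ω at 1, γ at 0, f at 0, X1 at 0; solve each RREF row for its pivot's exponent:
  r0: exp(t) + (-1)·1 = 0 ⇒ exp(t) = 1
  r1: exp(ΔT) + (0)·1 = 0 ⇒ exp(ΔT) = 0
Π_3 = t · ω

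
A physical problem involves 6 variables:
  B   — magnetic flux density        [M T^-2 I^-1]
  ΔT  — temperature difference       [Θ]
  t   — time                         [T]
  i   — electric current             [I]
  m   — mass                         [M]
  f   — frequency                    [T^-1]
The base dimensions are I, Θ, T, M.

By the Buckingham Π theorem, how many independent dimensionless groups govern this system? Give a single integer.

2

Exponent matrix [I,Θ,T,M] × [B,ΔT,t,i,m,f]:
  I: [-1  0  0  1  0  0]
  Θ: [ 0  1  0  0  0  0]
  T: [-2  0  1  0  0 -1]
  M: [ 1  0  0  0  1  0]
RREF → pivots at {B,ΔT,t,i} ⇒ r = 4
Π count = n − r = 6 − 4 = 2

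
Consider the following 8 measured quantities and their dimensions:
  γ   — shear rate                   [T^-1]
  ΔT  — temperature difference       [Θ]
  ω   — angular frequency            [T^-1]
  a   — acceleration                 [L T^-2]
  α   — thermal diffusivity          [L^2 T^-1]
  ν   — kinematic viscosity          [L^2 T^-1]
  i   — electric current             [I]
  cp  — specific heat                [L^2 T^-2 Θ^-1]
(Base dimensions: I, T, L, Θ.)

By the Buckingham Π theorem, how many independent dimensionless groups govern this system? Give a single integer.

4

Exponent matrix [I,T,L,Θ] × [γ,ΔT,ω,a,α,ν,i,cp]:
  I: [ 0  0  0  0  0  0  1  0]
  T: [-1  0 -1 -2 -1 -1  0 -2]
  L: [ 0  0  0  1  2  2  0  2]
  Θ: [ 0  1  0  0  0  0  0 -1]
Echelon form has 4 nonzero rows (pivots: γ,ΔT,a,i)
8 vars − rank 4 = 4 Π groups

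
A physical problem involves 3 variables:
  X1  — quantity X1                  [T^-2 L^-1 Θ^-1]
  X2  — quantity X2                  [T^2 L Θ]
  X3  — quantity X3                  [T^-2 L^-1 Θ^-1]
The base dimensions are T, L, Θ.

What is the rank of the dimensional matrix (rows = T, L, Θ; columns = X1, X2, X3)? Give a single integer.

Write exponents as rows T,L,Θ / cols X1,X2,X3:
  T: [-2  2 -2]
  L: [-1  1 -1]
  Θ: [-1  1 -1]
Echelon form has 1 nonzero rows (pivots: X1)

1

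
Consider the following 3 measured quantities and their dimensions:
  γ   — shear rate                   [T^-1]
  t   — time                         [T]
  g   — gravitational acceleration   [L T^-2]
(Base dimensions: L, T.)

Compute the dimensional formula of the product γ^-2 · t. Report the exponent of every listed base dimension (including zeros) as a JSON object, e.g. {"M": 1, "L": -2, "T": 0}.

{"L": 0, "T": 3}

Dimensional matrix (L×T by γ×t×g):
  L: [ 0  0  1]
  T: [-1  1 -2]
  [L]: (-2)·0+(1)·0 = 0
  [T]: (-2)·-1+(1)·1 = 3
⇒ T^3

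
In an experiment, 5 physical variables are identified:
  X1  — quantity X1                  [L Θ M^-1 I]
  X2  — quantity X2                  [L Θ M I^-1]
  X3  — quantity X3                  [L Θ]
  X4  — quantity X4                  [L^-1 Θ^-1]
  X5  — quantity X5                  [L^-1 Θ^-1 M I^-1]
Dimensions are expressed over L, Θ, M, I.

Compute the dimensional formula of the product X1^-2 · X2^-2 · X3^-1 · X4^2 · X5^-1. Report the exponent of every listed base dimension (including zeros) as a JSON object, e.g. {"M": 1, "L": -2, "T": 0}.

Write exponents as rows L,Θ,M,I / cols X1,X2,X3,X4,X5:
  L: [ 1  1  1 -1 -1]
  Θ: [ 1  1  1 -1 -1]
  M: [-1  1  0  0  1]
  I: [ 1 -1  0  0 -1]
  [L]: (-2)·1+(-2)·1+(-1)·1+(2)·-1+(-1)·-1 = -6
  [Θ]: (-2)·1+(-2)·1+(-1)·1+(2)·-1+(-1)·-1 = -6
  [M]: (-2)·-1+(-2)·1+(-1)·0+(2)·0+(-1)·1 = -1
  [I]: (-2)·1+(-2)·-1+(-1)·0+(2)·0+(-1)·-1 = 1
⇒ L^-6 Θ^-6 M^-1 I

{"L": -6, "Θ": -6, "M": -1, "I": 1}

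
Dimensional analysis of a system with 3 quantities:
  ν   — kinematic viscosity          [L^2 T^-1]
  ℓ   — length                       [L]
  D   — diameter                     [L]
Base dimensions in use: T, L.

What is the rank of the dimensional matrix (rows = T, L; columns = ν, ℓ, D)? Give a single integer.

Dimensional matrix (T×L by ν×ℓ×D):
  T: [-1  0  0]
  L: [ 2  1  1]
Echelon form has 2 nonzero rows (pivots: ν,ℓ)

2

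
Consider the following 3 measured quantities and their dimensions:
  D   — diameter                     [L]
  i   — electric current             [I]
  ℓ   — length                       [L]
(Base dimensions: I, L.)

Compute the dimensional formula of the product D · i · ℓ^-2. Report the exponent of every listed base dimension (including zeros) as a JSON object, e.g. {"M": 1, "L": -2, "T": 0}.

{"I": 1, "L": -1}

Dimensional matrix (I×L by D×i×ℓ):
  I: [ 0  1  0]
  L: [ 1  0  1]
  [I]: (1)·0+(1)·1+(-2)·0 = 1
  [L]: (1)·1+(1)·0+(-2)·1 = -1
⇒ I L^-1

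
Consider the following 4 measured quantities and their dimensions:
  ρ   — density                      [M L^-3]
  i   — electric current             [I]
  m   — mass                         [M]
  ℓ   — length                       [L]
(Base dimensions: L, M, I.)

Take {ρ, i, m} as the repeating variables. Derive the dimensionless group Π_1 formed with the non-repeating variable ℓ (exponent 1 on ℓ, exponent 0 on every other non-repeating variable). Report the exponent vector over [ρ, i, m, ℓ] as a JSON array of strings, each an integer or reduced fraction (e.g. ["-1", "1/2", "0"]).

Dimensional matrix (L×M×I by ρ×i×m×ℓ):
  L: [-3  0  0  1]
  M: [ 1  0  1  0]
  I: [ 0  1  0  0]
Echelon form has 3 nonzero rows (pivots: ρ,i,m)
Pivot set = {ρ,i,m}, free = {ℓ}
RREF:
  r0: [   1    0    0 -1/3]
  r1: [   0    1    0    0]
  r2: [   0    0    1  1/3]
Fix exponent of ℓ at 1; solve each RREF row for its pivot's exponent:
  r0: exp(ρ) + (-1/3)·1 = 0 ⇒ exp(ρ) = 1/3
  r1: exp(i) + (0)·1 = 0 ⇒ exp(i) = 0
  r2: exp(m) + (1/3)·1 = 0 ⇒ exp(m) = -1/3
Π_1 = ρ^(1/3) · m^(-1/3) · ℓ

["1/3", "0", "-1/3", "1"]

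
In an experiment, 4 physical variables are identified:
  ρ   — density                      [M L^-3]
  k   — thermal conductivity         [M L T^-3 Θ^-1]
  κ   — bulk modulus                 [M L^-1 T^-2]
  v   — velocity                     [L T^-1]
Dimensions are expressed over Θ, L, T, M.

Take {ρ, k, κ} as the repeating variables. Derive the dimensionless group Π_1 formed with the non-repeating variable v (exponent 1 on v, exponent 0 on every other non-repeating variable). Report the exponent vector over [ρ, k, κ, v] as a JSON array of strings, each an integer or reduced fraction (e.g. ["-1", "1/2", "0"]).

["1/2", "0", "-1/2", "1"]

Write exponents as rows Θ,L,T,M / cols ρ,k,κ,v:
  Θ: [ 0 -1  0  0]
  L: [-3  1 -1  1]
  T: [ 0 -3 -2 -1]
  M: [ 1  1  1  0]
Row reduction gives pivot columns ρ,k,κ; rank = 3
Pivot set = {ρ,k,κ}, free = {v}
RREF:
  r0: [   1    0    0 -1/2]
  r1: [   0    1    0    0]
  r2: [   0    0    1  1/2]
  r3: [   0    0    0    0]
Fix exponent of v at 1; solve each RREF row for its pivot's exponent:
  r0: exp(ρ) + (-1/2)·1 = 0 ⇒ exp(ρ) = 1/2
  r1: exp(k) + (0)·1 = 0 ⇒ exp(k) = 0
  r2: exp(κ) + (1/2)·1 = 0 ⇒ exp(κ) = -1/2
Π_1 = ρ^(1/2) · κ^(-1/2) · v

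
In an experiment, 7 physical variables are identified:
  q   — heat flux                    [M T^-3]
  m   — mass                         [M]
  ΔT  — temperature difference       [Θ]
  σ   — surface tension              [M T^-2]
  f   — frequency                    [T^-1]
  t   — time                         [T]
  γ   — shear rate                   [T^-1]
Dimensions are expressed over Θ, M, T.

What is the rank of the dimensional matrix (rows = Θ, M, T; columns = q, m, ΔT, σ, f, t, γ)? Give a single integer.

Dimensional matrix (Θ×M×T by q×m×ΔT×σ×f×t×γ):
  Θ: [ 0  0  1  0  0  0  0]
  M: [ 1  1  0  1  0  0  0]
  T: [-3  0  0 -2 -1  1 -1]
RREF → pivots at {q,m,ΔT} ⇒ r = 3

3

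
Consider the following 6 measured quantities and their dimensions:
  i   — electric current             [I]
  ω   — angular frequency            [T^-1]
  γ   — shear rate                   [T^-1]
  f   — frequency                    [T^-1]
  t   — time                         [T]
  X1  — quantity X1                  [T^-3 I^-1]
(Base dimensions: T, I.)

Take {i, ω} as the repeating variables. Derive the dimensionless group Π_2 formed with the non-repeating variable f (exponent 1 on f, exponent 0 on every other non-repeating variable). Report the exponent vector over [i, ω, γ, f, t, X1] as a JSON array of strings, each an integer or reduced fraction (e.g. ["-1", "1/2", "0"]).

Exponent matrix [T,I] × [i,ω,γ,f,t,X1]:
  T: [ 0 -1 -1 -1  1 -3]
  I: [ 1  0  0  0  0 -1]
RREF → pivots at {i,ω} ⇒ r = 2
Repeat: i,ω; free: γ,f,t,X1
RREF:
  r0: [   1    0    0    0    0   -1]
  r1: [   0    1    1    1   -1    3]
Fix exponent of f at 1, γ at 0, t at 0, X1 at 0; solve each RREF row for its pivot's exponent:
  r0: exp(i) + (0)·1 = 0 ⇒ exp(i) = 0
  r1: exp(ω) + (1)·1 = 0 ⇒ exp(ω) = -1
Π_2 = ω^-1 · f

["0", "-1", "0", "1", "0", "0"]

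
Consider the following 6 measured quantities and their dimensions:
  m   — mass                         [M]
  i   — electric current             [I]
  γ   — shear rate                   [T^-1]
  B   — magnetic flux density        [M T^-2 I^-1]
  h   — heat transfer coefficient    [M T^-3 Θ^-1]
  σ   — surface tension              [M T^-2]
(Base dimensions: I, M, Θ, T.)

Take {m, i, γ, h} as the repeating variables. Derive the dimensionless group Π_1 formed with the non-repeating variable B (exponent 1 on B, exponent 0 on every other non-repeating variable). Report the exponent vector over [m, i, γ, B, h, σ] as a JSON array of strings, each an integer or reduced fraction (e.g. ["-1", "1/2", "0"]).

Write exponents as rows I,M,Θ,T / cols m,i,γ,B,h,σ:
  I: [ 0  1  0 -1  0  0]
  M: [ 1  0  0  1  1  1]
  Θ: [ 0  0  0  0 -1  0]
  T: [ 0  0 -1 -2 -3 -2]
Echelon form has 4 nonzero rows (pivots: m,i,γ,h)
Pivot set = {m,i,γ,h}, free = {B,σ}
RREF:
  r0: [   1    0    0    1    0    1]
  r1: [   0    1    0   -1    0    0]
  r2: [   0    0    1    2    0    2]
  r3: [   0    0    0    0    1    0]
Fix exponent of B at 1, σ at 0; solve each RREF row for its pivot's exponent:
  r0: exp(m) + (1)·1 = 0 ⇒ exp(m) = -1
  r1: exp(i) + (-1)·1 = 0 ⇒ exp(i) = 1
  r2: exp(γ) + (2)·1 = 0 ⇒ exp(γ) = -2
  r3: exp(h) + (0)·1 = 0 ⇒ exp(h) = 0
Π_1 = m^-1 · i · γ^-2 · B

["-1", "1", "-2", "1", "0", "0"]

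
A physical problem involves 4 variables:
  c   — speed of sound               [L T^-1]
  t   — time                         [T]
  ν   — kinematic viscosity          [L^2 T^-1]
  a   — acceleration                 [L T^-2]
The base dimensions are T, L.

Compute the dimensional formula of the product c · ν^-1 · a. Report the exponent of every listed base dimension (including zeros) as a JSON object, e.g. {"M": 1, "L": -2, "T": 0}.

{"T": -2, "L": 0}

Dimensional matrix (T×L by c×t×ν×a):
  T: [-1  1 -1 -2]
  L: [ 1  0  2  1]
  [T]: (1)·-1+(-1)·-1+(1)·-2 = -2
  [L]: (1)·1+(-1)·2+(1)·1 = 0
⇒ T^-2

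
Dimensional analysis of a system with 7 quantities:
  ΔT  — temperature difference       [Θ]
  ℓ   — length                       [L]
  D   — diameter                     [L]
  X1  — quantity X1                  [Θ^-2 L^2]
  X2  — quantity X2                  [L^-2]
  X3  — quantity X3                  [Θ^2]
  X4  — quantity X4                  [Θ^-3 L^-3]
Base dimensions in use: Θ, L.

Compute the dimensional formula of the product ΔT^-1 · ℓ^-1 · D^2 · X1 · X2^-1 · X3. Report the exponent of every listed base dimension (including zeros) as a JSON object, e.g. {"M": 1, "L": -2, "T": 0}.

Exponent matrix [Θ,L] × [ΔT,ℓ,D,X1,X2,X3,X4]:
  Θ: [ 1  0  0 -2  0  2 -3]
  L: [ 0  1  1  2 -2  0 -3]
  [Θ]: (-1)·1+(-1)·0+(2)·0+(1)·-2+(-1)·0+(1)·2 = -1
  [L]: (-1)·0+(-1)·1+(2)·1+(1)·2+(-1)·-2+(1)·0 = 5
⇒ Θ^-1 L^5

{"Θ": -1, "L": 5}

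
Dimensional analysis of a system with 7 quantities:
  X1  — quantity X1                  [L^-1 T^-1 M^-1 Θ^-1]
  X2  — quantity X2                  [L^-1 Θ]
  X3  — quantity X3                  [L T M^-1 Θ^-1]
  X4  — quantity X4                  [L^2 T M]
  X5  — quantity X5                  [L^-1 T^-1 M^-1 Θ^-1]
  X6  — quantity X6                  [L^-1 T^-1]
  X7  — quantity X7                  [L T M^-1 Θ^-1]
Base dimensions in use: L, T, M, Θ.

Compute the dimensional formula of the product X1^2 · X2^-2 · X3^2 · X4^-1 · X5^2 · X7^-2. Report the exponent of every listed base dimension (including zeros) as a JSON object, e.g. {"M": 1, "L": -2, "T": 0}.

Exponent matrix [L,T,M,Θ] × [X1,X2,X3,X4,X5,X6,X7]:
  L: [-1 -1  1  2 -1 -1  1]
  T: [-1  0  1  1 -1 -1  1]
  M: [-1  0 -1  1 -1  0 -1]
  Θ: [-1  1 -1  0 -1  0 -1]
  [L]: (2)·-1+(-2)·-1+(2)·1+(-1)·2+(2)·-1+(-2)·1 = -4
  [T]: (2)·-1+(-2)·0+(2)·1+(-1)·1+(2)·-1+(-2)·1 = -5
  [M]: (2)·-1+(-2)·0+(2)·-1+(-1)·1+(2)·-1+(-2)·-1 = -5
  [Θ]: (2)·-1+(-2)·1+(2)·-1+(-1)·0+(2)·-1+(-2)·-1 = -6
⇒ L^-4 T^-5 M^-5 Θ^-6

{"L": -4, "T": -5, "M": -5, "Θ": -6}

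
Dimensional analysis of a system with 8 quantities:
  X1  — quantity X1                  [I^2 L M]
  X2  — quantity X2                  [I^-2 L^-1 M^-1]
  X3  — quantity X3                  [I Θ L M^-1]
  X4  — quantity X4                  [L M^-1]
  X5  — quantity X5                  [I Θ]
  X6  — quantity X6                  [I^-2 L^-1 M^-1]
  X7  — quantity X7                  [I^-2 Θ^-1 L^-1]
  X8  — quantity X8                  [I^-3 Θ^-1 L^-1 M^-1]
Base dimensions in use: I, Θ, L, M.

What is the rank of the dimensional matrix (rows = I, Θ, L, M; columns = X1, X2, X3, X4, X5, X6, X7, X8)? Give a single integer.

Write exponents as rows I,Θ,L,M / cols X1,X2,X3,X4,X5,X6,X7,X8:
  I: [ 2 -2  1  0  1 -2 -2 -3]
  Θ: [ 0  0  1  0  1  0 -1 -1]
  L: [ 1 -1  1  1  0 -1 -1 -1]
  M: [ 1 -1 -1 -1  0 -1  0 -1]
RREF → pivots at {X1,X3,X4} ⇒ r = 3

3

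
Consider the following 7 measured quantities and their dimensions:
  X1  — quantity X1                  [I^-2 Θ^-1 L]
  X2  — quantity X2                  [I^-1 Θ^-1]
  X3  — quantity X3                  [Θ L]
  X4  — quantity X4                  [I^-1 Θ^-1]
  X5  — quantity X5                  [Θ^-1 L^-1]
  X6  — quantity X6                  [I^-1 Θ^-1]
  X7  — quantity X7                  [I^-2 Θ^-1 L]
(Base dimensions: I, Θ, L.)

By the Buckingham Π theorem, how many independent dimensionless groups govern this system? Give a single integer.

5

Dimensional matrix (I×Θ×L by X1×X2×X3×X4×X5×X6×X7):
  I: [-2 -1  0 -1  0 -1 -2]
  Θ: [-1 -1  1 -1 -1 -1 -1]
  L: [ 1  0  1  0 -1  0  1]
Echelon form has 2 nonzero rows (pivots: X1,X2)
n=7, r=2 ⇒ 5 dimensionless groups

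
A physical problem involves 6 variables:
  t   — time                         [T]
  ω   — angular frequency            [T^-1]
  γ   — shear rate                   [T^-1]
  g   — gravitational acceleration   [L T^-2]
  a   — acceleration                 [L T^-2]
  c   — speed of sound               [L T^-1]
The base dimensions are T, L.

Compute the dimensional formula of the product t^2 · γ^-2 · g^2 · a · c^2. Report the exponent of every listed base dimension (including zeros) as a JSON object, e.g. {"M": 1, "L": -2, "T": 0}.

Exponent matrix [T,L] × [t,ω,γ,g,a,c]:
  T: [ 1 -1 -1 -2 -2 -1]
  L: [ 0  0  0  1  1  1]
  [T]: (2)·1+(-2)·-1+(2)·-2+(1)·-2+(2)·-1 = -4
  [L]: (2)·0+(-2)·0+(2)·1+(1)·1+(2)·1 = 5
⇒ T^-4 L^5

{"T": -4, "L": 5}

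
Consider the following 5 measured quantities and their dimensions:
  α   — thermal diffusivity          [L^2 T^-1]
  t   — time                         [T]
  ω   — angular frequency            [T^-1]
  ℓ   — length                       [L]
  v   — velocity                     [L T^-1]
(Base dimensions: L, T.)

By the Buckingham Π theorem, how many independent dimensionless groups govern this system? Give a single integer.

Write exponents as rows L,T / cols α,t,ω,ℓ,v:
  L: [ 2  0  0  1  1]
  T: [-1  1 -1  0 -1]
Echelon form has 2 nonzero rows (pivots: α,t)
n=5, r=2 ⇒ 3 dimensionless groups

3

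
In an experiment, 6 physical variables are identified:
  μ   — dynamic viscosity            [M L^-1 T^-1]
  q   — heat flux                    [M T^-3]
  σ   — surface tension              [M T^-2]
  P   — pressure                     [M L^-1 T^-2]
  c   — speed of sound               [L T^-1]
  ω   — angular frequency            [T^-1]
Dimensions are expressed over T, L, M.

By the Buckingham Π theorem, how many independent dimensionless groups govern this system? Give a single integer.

3

Write exponents as rows T,L,M / cols μ,q,σ,P,c,ω:
  T: [-1 -3 -2 -2 -1 -1]
  L: [-1  0  0 -1  1  0]
  M: [ 1  1  1  1  0  0]
Row reduction gives pivot columns μ,q,σ; rank = 3
Π count = n − r = 6 − 3 = 3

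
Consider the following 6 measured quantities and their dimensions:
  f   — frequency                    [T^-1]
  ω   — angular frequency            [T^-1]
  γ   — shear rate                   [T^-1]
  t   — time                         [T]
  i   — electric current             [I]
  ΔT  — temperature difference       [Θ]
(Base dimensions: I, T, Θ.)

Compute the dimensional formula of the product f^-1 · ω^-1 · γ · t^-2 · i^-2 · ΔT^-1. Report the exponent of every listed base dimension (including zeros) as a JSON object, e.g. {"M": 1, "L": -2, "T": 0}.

Exponent matrix [I,T,Θ] × [f,ω,γ,t,i,ΔT]:
  I: [ 0  0  0  0  1  0]
  T: [-1 -1 -1  1  0  0]
  Θ: [ 0  0  0  0  0  1]
  [I]: (-1)·0+(-1)·0+(1)·0+(-2)·0+(-2)·1+(-1)·0 = -2
  [T]: (-1)·-1+(-1)·-1+(1)·-1+(-2)·1+(-2)·0+(-1)·0 = -1
  [Θ]: (-1)·0+(-1)·0+(1)·0+(-2)·0+(-2)·0+(-1)·1 = -1
⇒ I^-2 T^-1 Θ^-1

{"I": -2, "T": -1, "Θ": -1}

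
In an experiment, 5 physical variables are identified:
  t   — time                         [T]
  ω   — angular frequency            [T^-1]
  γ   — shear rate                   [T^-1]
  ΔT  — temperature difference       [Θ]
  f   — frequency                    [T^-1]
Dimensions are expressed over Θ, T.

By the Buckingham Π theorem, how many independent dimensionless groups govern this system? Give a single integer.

3

Exponent matrix [Θ,T] × [t,ω,γ,ΔT,f]:
  Θ: [ 0  0  0  1  0]
  T: [ 1 -1 -1  0 -1]
Echelon form has 2 nonzero rows (pivots: t,ΔT)
5 vars − rank 2 = 3 Π groups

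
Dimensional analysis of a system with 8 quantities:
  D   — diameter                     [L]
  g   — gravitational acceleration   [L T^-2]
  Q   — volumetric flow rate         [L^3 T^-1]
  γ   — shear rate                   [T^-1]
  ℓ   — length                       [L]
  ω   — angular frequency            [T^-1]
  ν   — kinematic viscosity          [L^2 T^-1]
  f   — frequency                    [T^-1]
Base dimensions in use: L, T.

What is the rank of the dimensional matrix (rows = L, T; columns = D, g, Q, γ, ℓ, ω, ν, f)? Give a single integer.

2

Write exponents as rows L,T / cols D,g,Q,γ,ℓ,ω,ν,f:
  L: [ 1  1  3  0  1  0  2  0]
  T: [ 0 -2 -1 -1  0 -1 -1 -1]
RREF → pivots at {D,g} ⇒ r = 2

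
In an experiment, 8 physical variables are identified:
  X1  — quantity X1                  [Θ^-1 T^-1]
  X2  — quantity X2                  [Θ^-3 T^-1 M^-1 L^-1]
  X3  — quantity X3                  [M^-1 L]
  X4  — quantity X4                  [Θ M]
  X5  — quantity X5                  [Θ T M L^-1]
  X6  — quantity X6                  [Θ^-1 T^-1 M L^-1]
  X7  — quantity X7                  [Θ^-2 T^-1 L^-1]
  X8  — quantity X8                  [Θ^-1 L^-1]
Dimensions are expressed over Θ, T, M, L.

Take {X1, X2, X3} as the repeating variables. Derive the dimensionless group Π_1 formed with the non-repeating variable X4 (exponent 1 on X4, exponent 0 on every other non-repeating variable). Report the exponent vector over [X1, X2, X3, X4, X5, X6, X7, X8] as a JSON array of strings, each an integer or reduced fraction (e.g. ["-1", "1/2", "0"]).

Dimensional matrix (Θ×T×M×L by X1×X2×X3×X4×X5×X6×X7×X8):
  Θ: [-1 -3  0  1  1 -1 -2 -1]
  T: [-1 -1  0  0  1 -1 -1  0]
  M: [ 0 -1 -1  1  1  1  0  0]
  L: [ 0 -1  1  0 -1 -1 -1 -1]
Echelon form has 3 nonzero rows (pivots: X1,X2,X3)
Pivot set = {X1,X2,X3}, free = {X4,X5,X6,X7,X8}
RREF:
  r0: [   1    0    0  1/2   -1    1  1/2 -1/2]
  r1: [   0    1    0 -1/2    0    0  1/2  1/2]
  r2: [   0    0    1 -1/2   -1   -1 -1/2 -1/2]
  r3: [   0    0    0    0    0    0    0    0]
Fix exponent of X4 at 1, X5 at 0, X6 at 0, X7 at 0, X8 at 0; solve each RREF row for its pivot's exponent:
  r0: exp(X1) + (1/2)·1 = 0 ⇒ exp(X1) = -1/2
  r1: exp(X2) + (-1/2)·1 = 0 ⇒ exp(X2) = 1/2
  r2: exp(X3) + (-1/2)·1 = 0 ⇒ exp(X3) = 1/2
Π_1 = X1^(-1/2) · X2^(1/2) · X3^(1/2) · X4

["-1/2", "1/2", "1/2", "1", "0", "0", "0", "0"]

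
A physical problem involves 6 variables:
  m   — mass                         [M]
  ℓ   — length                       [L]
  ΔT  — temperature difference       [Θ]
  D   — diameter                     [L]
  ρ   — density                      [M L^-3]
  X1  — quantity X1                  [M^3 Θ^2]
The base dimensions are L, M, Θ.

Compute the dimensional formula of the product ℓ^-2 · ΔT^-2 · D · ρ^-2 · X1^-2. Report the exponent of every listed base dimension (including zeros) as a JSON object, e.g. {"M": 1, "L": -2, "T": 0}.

{"L": 5, "M": -8, "Θ": -6}

Exponent matrix [L,M,Θ] × [m,ℓ,ΔT,D,ρ,X1]:
  L: [ 0  1  0  1 -3  0]
  M: [ 1  0  0  0  1  3]
  Θ: [ 0  0  1  0  0  2]
  [L]: (-2)·1+(-2)·0+(1)·1+(-2)·-3+(-2)·0 = 5
  [M]: (-2)·0+(-2)·0+(1)·0+(-2)·1+(-2)·3 = -8
  [Θ]: (-2)·0+(-2)·1+(1)·0+(-2)·0+(-2)·2 = -6
⇒ L^5 M^-8 Θ^-6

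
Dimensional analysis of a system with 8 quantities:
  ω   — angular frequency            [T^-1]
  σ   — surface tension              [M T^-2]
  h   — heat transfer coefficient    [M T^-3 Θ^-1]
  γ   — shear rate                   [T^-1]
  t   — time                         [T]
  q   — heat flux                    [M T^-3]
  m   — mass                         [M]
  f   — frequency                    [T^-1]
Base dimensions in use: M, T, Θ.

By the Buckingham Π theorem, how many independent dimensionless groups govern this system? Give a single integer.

5

Dimensional matrix (M×T×Θ by ω×σ×h×γ×t×q×m×f):
  M: [ 0  1  1  0  0  1  1  0]
  T: [-1 -2 -3 -1  1 -3  0 -1]
  Θ: [ 0  0 -1  0  0  0  0  0]
RREF → pivots at {ω,σ,h} ⇒ r = 3
n=8, r=3 ⇒ 5 dimensionless groups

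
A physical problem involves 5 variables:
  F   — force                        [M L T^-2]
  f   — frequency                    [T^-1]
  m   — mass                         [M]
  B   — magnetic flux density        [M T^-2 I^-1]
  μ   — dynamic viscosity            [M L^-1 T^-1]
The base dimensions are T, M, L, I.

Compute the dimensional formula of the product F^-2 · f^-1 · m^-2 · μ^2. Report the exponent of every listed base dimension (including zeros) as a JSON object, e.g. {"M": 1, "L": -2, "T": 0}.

Dimensional matrix (T×M×L×I by F×f×m×B×μ):
  T: [-2 -1  0 -2 -1]
  M: [ 1  0  1  1  1]
  L: [ 1  0  0  0 -1]
  I: [ 0  0  0 -1  0]
  [T]: (-2)·-2+(-1)·-1+(-2)·0+(2)·-1 = 3
  [M]: (-2)·1+(-1)·0+(-2)·1+(2)·1 = -2
  [L]: (-2)·1+(-1)·0+(-2)·0+(2)·-1 = -4
  [I]: (-2)·0+(-1)·0+(-2)·0+(2)·0 = 0
⇒ T^3 M^-2 L^-4

{"T": 3, "M": -2, "L": -4, "I": 0}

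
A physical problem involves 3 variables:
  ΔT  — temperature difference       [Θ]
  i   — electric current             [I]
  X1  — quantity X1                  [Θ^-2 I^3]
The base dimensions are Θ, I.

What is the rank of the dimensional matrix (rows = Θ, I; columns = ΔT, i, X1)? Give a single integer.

2

Write exponents as rows Θ,I / cols ΔT,i,X1:
  Θ: [ 1  0 -2]
  I: [ 0  1  3]
Echelon form has 2 nonzero rows (pivots: ΔT,i)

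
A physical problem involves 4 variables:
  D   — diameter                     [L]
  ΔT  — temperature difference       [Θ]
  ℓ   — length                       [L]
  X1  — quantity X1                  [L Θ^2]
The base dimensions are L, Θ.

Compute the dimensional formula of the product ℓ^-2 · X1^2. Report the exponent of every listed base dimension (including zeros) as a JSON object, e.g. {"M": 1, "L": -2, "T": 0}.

{"L": 0, "Θ": 4}

Write exponents as rows L,Θ / cols D,ΔT,ℓ,X1:
  L: [ 1  0  1  1]
  Θ: [ 0  1  0  2]
  [L]: (-2)·1+(2)·1 = 0
  [Θ]: (-2)·0+(2)·2 = 4
⇒ Θ^4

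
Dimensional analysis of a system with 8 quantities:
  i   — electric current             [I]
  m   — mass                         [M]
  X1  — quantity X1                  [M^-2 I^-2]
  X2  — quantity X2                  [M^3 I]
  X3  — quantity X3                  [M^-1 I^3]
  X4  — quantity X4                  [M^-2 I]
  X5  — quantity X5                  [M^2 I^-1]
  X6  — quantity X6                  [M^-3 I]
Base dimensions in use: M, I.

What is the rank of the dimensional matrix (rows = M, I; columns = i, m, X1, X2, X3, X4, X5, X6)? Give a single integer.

2

Dimensional matrix (M×I by i×m×X1×X2×X3×X4×X5×X6):
  M: [ 0  1 -2  3 -1 -2  2 -3]
  I: [ 1  0 -2  1  3  1 -1  1]
Echelon form has 2 nonzero rows (pivots: i,m)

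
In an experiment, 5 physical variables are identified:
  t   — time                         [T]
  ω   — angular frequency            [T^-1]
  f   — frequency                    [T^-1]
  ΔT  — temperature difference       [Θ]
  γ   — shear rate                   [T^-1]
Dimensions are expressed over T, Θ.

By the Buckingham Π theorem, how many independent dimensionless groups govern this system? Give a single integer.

Exponent matrix [T,Θ] × [t,ω,f,ΔT,γ]:
  T: [ 1 -1 -1  0 -1]
  Θ: [ 0  0  0  1  0]
RREF → pivots at {t,ΔT} ⇒ r = 2
Π count = n − r = 5 − 2 = 3

3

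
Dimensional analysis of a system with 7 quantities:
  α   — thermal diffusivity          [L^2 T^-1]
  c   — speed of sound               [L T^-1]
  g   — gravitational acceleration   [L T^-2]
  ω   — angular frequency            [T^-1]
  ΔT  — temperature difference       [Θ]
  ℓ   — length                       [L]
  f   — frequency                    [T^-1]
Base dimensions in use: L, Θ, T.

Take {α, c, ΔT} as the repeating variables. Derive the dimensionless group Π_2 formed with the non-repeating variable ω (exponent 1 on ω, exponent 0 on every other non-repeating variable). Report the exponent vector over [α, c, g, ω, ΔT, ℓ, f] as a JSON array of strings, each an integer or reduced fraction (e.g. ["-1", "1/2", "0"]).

["1", "-2", "0", "1", "0", "0", "0"]

Dimensional matrix (L×Θ×T by α×c×g×ω×ΔT×ℓ×f):
  L: [ 2  1  1  0  0  1  0]
  Θ: [ 0  0  0  0  1  0  0]
  T: [-1 -1 -2 -1  0  0 -1]
Row reduction gives pivot columns α,c,ΔT; rank = 3
Repeat: α,c,ΔT; free: g,ω,ℓ,f
RREF:
  r0: [   1    0   -1   -1    0    1   -1]
  r1: [   0    1    3    2    0   -1    2]
  r2: [   0    0    0    0    1    0    0]
Fix exponent of ω at 1, g at 0, ℓ at 0, f at 0; solve each RREF row for its pivot's exponent:
  r0: exp(α) + (-1)·1 = 0 ⇒ exp(α) = 1
  r1: exp(c) + (2)·1 = 0 ⇒ exp(c) = -2
  r2: exp(ΔT) + (0)·1 = 0 ⇒ exp(ΔT) = 0
Π_2 = α · c^-2 · ω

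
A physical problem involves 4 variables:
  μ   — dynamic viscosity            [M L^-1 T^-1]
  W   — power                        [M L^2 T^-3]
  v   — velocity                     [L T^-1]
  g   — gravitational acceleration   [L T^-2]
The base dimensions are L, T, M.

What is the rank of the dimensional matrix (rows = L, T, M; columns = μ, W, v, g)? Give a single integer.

3

Write exponents as rows L,T,M / cols μ,W,v,g:
  L: [-1  2  1  1]
  T: [-1 -3 -1 -2]
  M: [ 1  1  0  0]
Echelon form has 3 nonzero rows (pivots: μ,W,v)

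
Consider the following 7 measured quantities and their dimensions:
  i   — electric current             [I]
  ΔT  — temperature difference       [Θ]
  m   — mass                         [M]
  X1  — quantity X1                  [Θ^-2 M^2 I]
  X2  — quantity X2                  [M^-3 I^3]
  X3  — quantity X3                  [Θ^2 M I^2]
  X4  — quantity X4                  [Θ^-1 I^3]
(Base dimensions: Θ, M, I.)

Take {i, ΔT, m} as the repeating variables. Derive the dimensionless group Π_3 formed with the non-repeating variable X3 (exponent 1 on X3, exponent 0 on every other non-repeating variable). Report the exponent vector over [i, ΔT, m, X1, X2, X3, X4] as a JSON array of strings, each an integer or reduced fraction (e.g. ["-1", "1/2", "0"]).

Dimensional matrix (Θ×M×I by i×ΔT×m×X1×X2×X3×X4):
  Θ: [ 0  1  0 -2  0  2 -1]
  M: [ 0  0  1  2 -3  1  0]
  I: [ 1  0  0  1  3  2  3]
Echelon form has 3 nonzero rows (pivots: i,ΔT,m)
Pivot set = {i,ΔT,m}, free = {X1,X2,X3,X4}
RREF:
  r0: [   1    0    0    1    3    2    3]
  r1: [   0    1    0   -2    0    2   -1]
  r2: [   0    0    1    2   -3    1    0]
Fix exponent of X3 at 1, X1 at 0, X2 at 0, X4 at 0; solve each RREF row for its pivot's exponent:
  r0: exp(i) + (2)·1 = 0 ⇒ exp(i) = -2
  r1: exp(ΔT) + (2)·1 = 0 ⇒ exp(ΔT) = -2
  r2: exp(m) + (1)·1 = 0 ⇒ exp(m) = -1
Π_3 = i^-2 · ΔT^-2 · m^-1 · X3

["-2", "-2", "-1", "0", "0", "1", "0"]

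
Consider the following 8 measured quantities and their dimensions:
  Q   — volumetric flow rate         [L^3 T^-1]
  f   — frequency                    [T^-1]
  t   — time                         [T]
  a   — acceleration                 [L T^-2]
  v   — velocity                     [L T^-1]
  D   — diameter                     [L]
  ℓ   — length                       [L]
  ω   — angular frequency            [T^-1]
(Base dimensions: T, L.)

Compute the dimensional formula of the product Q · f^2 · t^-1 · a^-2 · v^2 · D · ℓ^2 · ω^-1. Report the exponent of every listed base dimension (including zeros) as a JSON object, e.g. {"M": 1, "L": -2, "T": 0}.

{"T": -1, "L": 6}

Write exponents as rows T,L / cols Q,f,t,a,v,D,ℓ,ω:
  T: [-1 -1  1 -2 -1  0  0 -1]
  L: [ 3  0  0  1  1  1  1  0]
  [T]: (1)·-1+(2)·-1+(-1)·1+(-2)·-2+(2)·-1+(1)·0+(2)·0+(-1)·-1 = -1
  [L]: (1)·3+(2)·0+(-1)·0+(-2)·1+(2)·1+(1)·1+(2)·1+(-1)·0 = 6
⇒ T^-1 L^6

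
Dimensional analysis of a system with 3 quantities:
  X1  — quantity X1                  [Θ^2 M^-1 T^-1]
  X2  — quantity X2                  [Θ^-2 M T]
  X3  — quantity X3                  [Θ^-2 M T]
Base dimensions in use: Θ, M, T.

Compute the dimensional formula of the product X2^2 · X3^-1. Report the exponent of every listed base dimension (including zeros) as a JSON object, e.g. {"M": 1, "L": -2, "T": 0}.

{"Θ": -2, "M": 1, "T": 1}

Write exponents as rows Θ,M,T / cols X1,X2,X3:
  Θ: [ 2 -2 -2]
  M: [-1  1  1]
  T: [-1  1  1]
  [Θ]: (2)·-2+(-1)·-2 = -2
  [M]: (2)·1+(-1)·1 = 1
  [T]: (2)·1+(-1)·1 = 1
⇒ Θ^-2 M T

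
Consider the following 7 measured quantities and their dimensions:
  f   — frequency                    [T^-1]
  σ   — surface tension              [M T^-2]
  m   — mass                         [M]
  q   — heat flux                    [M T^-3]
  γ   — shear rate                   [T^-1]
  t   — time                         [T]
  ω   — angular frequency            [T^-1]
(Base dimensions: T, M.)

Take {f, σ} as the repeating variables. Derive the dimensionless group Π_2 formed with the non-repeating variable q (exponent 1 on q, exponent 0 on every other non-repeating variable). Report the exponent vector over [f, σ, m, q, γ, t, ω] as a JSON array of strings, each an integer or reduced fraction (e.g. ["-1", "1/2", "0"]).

["-1", "-1", "0", "1", "0", "0", "0"]

Dimensional matrix (T×M by f×σ×m×q×γ×t×ω):
  T: [-1 -2  0 -3 -1  1 -1]
  M: [ 0  1  1  1  0  0  0]
RREF → pivots at {f,σ} ⇒ r = 2
Pivot set = {f,σ}, free = {m,q,γ,t,ω}
RREF:
  r0: [   1    0   -2    1    1   -1    1]
  r1: [   0    1    1    1    0    0    0]
Fix exponent of q at 1, m at 0, γ at 0, t at 0, ω at 0; solve each RREF row for its pivot's exponent:
  r0: exp(f) + (1)·1 = 0 ⇒ exp(f) = -1
  r1: exp(σ) + (1)·1 = 0 ⇒ exp(σ) = -1
Π_2 = f^-1 · σ^-1 · q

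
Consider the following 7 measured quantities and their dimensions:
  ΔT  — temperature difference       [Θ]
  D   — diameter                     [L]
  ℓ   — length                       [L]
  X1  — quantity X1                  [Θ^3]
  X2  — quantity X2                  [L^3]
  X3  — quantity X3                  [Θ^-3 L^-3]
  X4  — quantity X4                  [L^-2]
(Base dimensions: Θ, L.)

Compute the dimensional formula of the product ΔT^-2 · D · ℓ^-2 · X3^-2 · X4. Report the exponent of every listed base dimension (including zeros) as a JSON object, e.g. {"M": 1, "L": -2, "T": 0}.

Dimensional matrix (Θ×L by ΔT×D×ℓ×X1×X2×X3×X4):
  Θ: [ 1  0  0  3  0 -3  0]
  L: [ 0  1  1  0  3 -3 -2]
  [Θ]: (-2)·1+(1)·0+(-2)·0+(-2)·-3+(1)·0 = 4
  [L]: (-2)·0+(1)·1+(-2)·1+(-2)·-3+(1)·-2 = 3
⇒ Θ^4 L^3

{"Θ": 4, "L": 3}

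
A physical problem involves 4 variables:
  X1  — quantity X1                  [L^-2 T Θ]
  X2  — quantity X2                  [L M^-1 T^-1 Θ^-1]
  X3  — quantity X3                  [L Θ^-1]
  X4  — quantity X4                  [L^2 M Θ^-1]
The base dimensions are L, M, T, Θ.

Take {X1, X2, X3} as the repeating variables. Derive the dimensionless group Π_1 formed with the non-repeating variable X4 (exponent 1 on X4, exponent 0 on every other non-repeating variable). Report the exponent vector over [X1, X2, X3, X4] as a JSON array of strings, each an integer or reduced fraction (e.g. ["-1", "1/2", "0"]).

Dimensional matrix (L×M×T×Θ by X1×X2×X3×X4):
  L: [-2  1  1  2]
  M: [ 0 -1  0  1]
  T: [ 1 -1  0  0]
  Θ: [ 1 -1 -1 -1]
Echelon form has 3 nonzero rows (pivots: X1,X2,X3)
Repeat: X1,X2,X3; free: X4
RREF:
  r0: [   1    0    0   -1]
  r1: [   0    1    0   -1]
  r2: [   0    0    1    1]
  r3: [   0    0    0    0]
Fix exponent of X4 at 1; solve each RREF row for its pivot's exponent:
  r0: exp(X1) + (-1)·1 = 0 ⇒ exp(X1) = 1
  r1: exp(X2) + (-1)·1 = 0 ⇒ exp(X2) = 1
  r2: exp(X3) + (1)·1 = 0 ⇒ exp(X3) = -1
Π_1 = X1 · X2 · X3^-1 · X4

["1", "1", "-1", "1"]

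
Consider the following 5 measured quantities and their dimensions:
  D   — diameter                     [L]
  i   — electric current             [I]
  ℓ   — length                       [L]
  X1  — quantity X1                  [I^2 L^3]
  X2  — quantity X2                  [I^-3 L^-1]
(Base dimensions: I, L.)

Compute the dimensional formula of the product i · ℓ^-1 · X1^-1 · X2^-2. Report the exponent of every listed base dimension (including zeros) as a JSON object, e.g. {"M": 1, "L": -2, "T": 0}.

Dimensional matrix (I×L by D×i×ℓ×X1×X2):
  I: [ 0  1  0  2 -3]
  L: [ 1  0  1  3 -1]
  [I]: (1)·1+(-1)·0+(-1)·2+(-2)·-3 = 5
  [L]: (1)·0+(-1)·1+(-1)·3+(-2)·-1 = -2
⇒ I^5 L^-2

{"I": 5, "L": -2}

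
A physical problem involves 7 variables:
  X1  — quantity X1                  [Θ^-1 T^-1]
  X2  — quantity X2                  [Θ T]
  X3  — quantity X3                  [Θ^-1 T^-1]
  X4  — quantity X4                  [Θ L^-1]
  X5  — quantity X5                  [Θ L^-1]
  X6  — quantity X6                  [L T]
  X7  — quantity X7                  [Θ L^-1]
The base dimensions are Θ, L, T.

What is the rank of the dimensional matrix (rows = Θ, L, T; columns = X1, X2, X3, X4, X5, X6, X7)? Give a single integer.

2

Dimensional matrix (Θ×L×T by X1×X2×X3×X4×X5×X6×X7):
  Θ: [-1  1 -1  1  1  0  1]
  L: [ 0  0  0 -1 -1  1 -1]
  T: [-1  1 -1  0  0  1  0]
RREF → pivots at {X1,X4} ⇒ r = 2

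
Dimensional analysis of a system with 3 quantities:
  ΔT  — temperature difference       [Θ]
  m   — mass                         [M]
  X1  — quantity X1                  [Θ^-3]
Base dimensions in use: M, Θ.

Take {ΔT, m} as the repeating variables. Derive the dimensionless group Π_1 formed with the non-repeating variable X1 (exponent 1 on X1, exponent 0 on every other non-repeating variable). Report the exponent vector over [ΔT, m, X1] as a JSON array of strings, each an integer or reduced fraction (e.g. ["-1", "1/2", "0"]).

["3", "0", "1"]

Dimensional matrix (M×Θ by ΔT×m×X1):
  M: [ 0  1  0]
  Θ: [ 1  0 -3]
Echelon form has 2 nonzero rows (pivots: ΔT,m)
Pivot set = {ΔT,m}, free = {X1}
RREF:
  r0: [   1    0   -3]
  r1: [   0    1    0]
Fix exponent of X1 at 1; solve each RREF row for its pivot's exponent:
  r0: exp(ΔT) + (-3)·1 = 0 ⇒ exp(ΔT) = 3
  r1: exp(m) + (0)·1 = 0 ⇒ exp(m) = 0
Π_1 = ΔT^3 · X1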